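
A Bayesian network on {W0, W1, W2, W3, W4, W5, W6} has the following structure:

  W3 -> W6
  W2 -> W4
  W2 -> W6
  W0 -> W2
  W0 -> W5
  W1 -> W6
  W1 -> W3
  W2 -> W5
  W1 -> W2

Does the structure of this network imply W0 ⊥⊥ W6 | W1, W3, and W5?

There are 6 undirected paths between W0 and W6; checking each against the conditioning set {W1, W3, W5}:
Path 1: W0 → W2 ← W1 → W3 → W6
  W1 is a fork here and W1 is conditioned on, so the path is blocked at W1.
Path 2: W0 → W2 ← W1 → W6
  W1 is a fork here and W1 is conditioned on, so the path is blocked at W1.
Path 3: W0 → W2 → W6
  W2 is a chain and W2 is not conditioned on — no node blocks this path, so it is active.
Path 4: W0 → W5 ← W2 ← W1 → W3 → W6
  W1 is a fork here and W1 is conditioned on, so the path is blocked at W1.
Path 5: W0 → W5 ← W2 ← W1 → W6
  W1 is a fork here and W1 is conditioned on, so the path is blocked at W1.
Path 6: W0 → W5 ← W2 → W6
  W5 is a collider and W5 is conditioned on, which opens it; W2 is a fork and W2 is not conditioned on — no node blocks this path, so it is active.
Since the path W0 → W2 → W6 is active, W0 and W6 are not d-separated given {W1, W3, W5}.

No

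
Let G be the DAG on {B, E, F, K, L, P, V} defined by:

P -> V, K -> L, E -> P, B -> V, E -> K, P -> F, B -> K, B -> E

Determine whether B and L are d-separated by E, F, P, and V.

3 paths connect B and L; each must be blocked for d-separation to hold:
Path 1: B → E → K → L
  E is a chain here and E is conditioned on, so the path is blocked at E.
Path 2: B → V ← P ← E → K → L
  P is a chain here and P is conditioned on, so the path is blocked at P.
Path 3: B → K → L
  K is a chain and K is not conditioned on — no node blocks this path, so it is active.
At least one path is unblocked, so d-separation fails.

No — B and L are not d-separated given {E, F, P, V}.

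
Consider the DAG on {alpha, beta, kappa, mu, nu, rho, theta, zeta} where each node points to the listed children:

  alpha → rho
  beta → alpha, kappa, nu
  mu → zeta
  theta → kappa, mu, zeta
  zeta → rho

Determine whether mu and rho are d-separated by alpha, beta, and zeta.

Enumerating the 4 paths from mu to rho and testing each for blocking by {alpha, beta, zeta}:
  1. mu → zeta → rho — zeta:chain[blocks] ⇒ blocked
  2. mu → zeta ← theta → kappa ← beta → alpha → rho — zeta:collider[open]; theta:fork[open]; kappa:collider[blocks]; beta:fork[blocks]; alpha:chain[blocks] ⇒ blocked
  3. mu ← theta → zeta → rho — theta:fork[open]; zeta:chain[blocks] ⇒ blocked
  4. mu ← theta → kappa ← beta → alpha → rho — theta:fork[open]; kappa:collider[blocks]; beta:fork[blocks]; alpha:chain[blocks] ⇒ blocked
Every path is blocked, so mu and rho are d-separated given {alpha, beta, zeta}.

Yes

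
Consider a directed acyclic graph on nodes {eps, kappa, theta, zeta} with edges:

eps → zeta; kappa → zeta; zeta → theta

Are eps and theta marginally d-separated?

There is one path between eps and theta:
Path 1: eps → zeta → theta
  zeta is a chain and zeta is not conditioned on — no node blocks this path, so it is active.
Because an active path exists, eps and theta are not d-separated.

No — eps and theta are not d-separated given ∅.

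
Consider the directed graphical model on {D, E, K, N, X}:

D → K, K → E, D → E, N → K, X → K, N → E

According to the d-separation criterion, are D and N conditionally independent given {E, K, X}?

No

There are 4 undirected paths between D and N; checking each against the conditioning set {E, K, X}:
Path 1: D → K → E ← N
  K is a chain here and K is conditioned on, so the path is blocked at K.
Path 2: D → K ← N
  K is a collider and K is conditioned on, which opens it — no node blocks this path, so it is active.
Path 3: D → E ← K ← N
  K is a chain here and K is conditioned on, so the path is blocked at K.
Path 4: D → E ← N
  E is a collider and E is conditioned on, which opens it — no node blocks this path, so it is active.
At least one path is unblocked, so d-separation fails.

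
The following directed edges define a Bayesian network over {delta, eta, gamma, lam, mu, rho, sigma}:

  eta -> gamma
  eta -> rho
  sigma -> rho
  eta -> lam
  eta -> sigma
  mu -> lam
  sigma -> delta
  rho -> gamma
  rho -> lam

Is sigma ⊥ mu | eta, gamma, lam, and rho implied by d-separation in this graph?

Yes

6 paths connect sigma and mu; each must be blocked for d-separation to hold:
Path 1: sigma ← eta → gamma ← rho → lam ← mu
  eta is a fork here and eta is conditioned on, so the path is blocked at eta.
Path 2: sigma ← eta → lam ← mu
  eta is a fork here and eta is conditioned on, so the path is blocked at eta.
Path 3: sigma ← eta → rho → lam ← mu
  eta is a fork here and eta is conditioned on, so the path is blocked at eta.
Path 4: sigma → rho ← eta → lam ← mu
  eta is a fork here and eta is conditioned on, so the path is blocked at eta.
Path 5: sigma → rho → gamma ← eta → lam ← mu
  rho is a chain here and rho is conditioned on, so the path is blocked at rho.
Path 6: sigma → rho → lam ← mu
  rho is a chain here and rho is conditioned on, so the path is blocked at rho.
Since every path is blocked, d-separation holds.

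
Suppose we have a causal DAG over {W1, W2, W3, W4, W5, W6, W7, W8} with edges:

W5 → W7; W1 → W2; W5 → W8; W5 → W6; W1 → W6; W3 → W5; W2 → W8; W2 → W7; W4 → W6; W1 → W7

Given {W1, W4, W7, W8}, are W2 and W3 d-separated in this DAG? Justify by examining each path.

No

5 paths connect W2 and W3; each must be blocked for d-separation to hold:
Path 1: W2 → W8 ← W5 ← W3
  W8 is a collider and W8 is conditioned on, which opens it; W5 is a chain and W5 is not conditioned on — no node blocks this path, so it is active.
Path 2: W2 → W7 ← W5 ← W3
  W7 is a collider and W7 is conditioned on, which opens it; W5 is a chain and W5 is not conditioned on — no node blocks this path, so it is active.
Path 3: W2 → W7 ← W1 → W6 ← W5 ← W3
  W1 is a fork here and W1 is conditioned on, so the path is blocked at W1.
Path 4: W2 ← W1 → W6 ← W5 ← W3
  W1 is a fork here and W1 is conditioned on, so the path is blocked at W1.
Path 5: W2 ← W1 → W7 ← W5 ← W3
  W1 is a fork here and W1 is conditioned on, so the path is blocked at W1.
Because an active path exists, W2 and W3 are not d-separated.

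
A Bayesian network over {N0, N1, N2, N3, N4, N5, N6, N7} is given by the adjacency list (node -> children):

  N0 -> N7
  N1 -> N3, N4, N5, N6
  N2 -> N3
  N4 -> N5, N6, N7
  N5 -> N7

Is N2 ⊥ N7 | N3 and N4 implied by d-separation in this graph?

No

There are 6 undirected paths between N2 and N7; checking each against the conditioning set {N3, N4}:
  1. N2 → N3 ← N1 → N5 ← N4 → N7 — N3:collider[open]; N1:fork[open]; N5:collider[blocks]; N4:fork[blocks] ⇒ blocked
  2. N2 → N3 ← N1 → N5 → N7 — N3:collider[open]; N1:fork[open]; N5:chain[open] ⇒ active
  3. N2 → N3 ← N1 → N4 → N5 → N7 — N3:collider[open]; N1:fork[open]; N4:chain[blocks]; N5:chain[open] ⇒ blocked
  4. N2 → N3 ← N1 → N4 → N7 — N3:collider[open]; N1:fork[open]; N4:chain[blocks] ⇒ blocked
  5. N2 → N3 ← N1 → N6 ← N4 → N5 → N7 — N3:collider[open]; N1:fork[open]; N6:collider[blocks]; N4:fork[blocks]; N5:chain[open] ⇒ blocked
  6. N2 → N3 ← N1 → N6 ← N4 → N7 — N3:collider[open]; N1:fork[open]; N6:collider[blocks]; N4:fork[blocks] ⇒ blocked
At least one path is unblocked, so d-separation fails.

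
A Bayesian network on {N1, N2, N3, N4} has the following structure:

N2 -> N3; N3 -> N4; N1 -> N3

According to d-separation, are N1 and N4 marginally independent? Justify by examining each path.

No

Only one path connects N1 and N4:
  1. N1 → N3 → N4 — N3:chain[open] ⇒ active
Because an active path exists, N1 and N4 are not d-separated.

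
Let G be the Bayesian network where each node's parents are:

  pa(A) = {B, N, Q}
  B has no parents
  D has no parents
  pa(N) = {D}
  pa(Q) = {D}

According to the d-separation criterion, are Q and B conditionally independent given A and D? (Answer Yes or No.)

We examine all 2 paths between Q and B:
Path 1: Q → A ← B
  A is a collider and A is conditioned on, which opens it — no node blocks this path, so it is active.
Path 2: Q ← D → N → A ← B
  D is a fork here and D is conditioned on, so the path is blocked at D.
Since the path Q → A ← B is active, Q and B are not d-separated given {A, D}.

No — Q and B are not d-separated given {A, D}.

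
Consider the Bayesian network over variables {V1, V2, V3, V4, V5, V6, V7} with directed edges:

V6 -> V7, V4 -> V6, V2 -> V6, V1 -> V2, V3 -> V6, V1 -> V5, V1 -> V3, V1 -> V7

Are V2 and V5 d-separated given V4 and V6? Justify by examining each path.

There are 3 undirected paths between V2 and V5; checking each against the conditioning set {V4, V6}:
Path 1: V2 → V6 ← V3 ← V1 → V5
  V6 is a collider and V6 is conditioned on, which opens it; V3 is a chain and V3 is not conditioned on; V1 is a fork and V1 is not conditioned on — no node blocks this path, so it is active.
Path 2: V2 → V6 → V7 ← V1 → V5
  V6 is a chain here and V6 is conditioned on, so the path is blocked at V6.
Path 3: V2 ← V1 → V5
  V1 is a fork and V1 is not conditioned on — no node blocks this path, so it is active.
Since the path V2 → V6 ← V3 ← V1 → V5 is active, V2 and V5 are not d-separated given {V4, V6}.

No — V2 and V5 are not d-separated given {V4, V6}.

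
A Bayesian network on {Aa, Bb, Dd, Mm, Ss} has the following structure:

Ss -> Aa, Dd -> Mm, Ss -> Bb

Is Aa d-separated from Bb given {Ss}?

Yes

There is one path between Aa and Bb:
Path 1: Aa ← Ss → Bb
  Ss is a fork here and Ss is conditioned on, so the path is blocked at Ss.
Since every path is blocked, d-separation holds.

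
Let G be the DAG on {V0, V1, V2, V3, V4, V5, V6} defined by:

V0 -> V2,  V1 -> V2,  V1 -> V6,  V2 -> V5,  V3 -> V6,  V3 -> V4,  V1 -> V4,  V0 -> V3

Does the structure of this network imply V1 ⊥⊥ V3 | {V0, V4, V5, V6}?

There are 3 undirected paths between V1 and V3; checking each against the conditioning set {V0, V4, V5, V6}:
Path 1: V1 → V4 ← V3
  V4 is a collider and V4 is conditioned on, which opens it — no node blocks this path, so it is active.
Path 2: V1 → V2 ← V0 → V3
  V0 is a fork here and V0 is conditioned on, so the path is blocked at V0.
Path 3: V1 → V6 ← V3
  V6 is a collider and V6 is conditioned on, which opens it — no node blocks this path, so it is active.
At least one path is unblocked, so d-separation fails.

No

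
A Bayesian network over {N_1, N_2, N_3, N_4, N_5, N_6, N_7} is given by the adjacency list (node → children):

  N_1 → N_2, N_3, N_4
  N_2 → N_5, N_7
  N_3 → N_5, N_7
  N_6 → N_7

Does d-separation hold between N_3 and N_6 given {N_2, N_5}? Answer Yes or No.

Yes — N_3 and N_6 are d-separated given {N_2, N_5}.

We examine all 3 paths between N_3 and N_6:
Path 1: N_3 ← N_1 → N_2 → N_7 ← N_6
  N_2 is a chain here and N_2 is conditioned on, so the path is blocked at N_2.
Path 2: N_3 → N_5 ← N_2 → N_7 ← N_6
  N_2 is a fork here and N_2 is conditioned on, so the path is blocked at N_2.
Path 3: N_3 → N_7 ← N_6
  N_7 is a collider here and neither N_7 nor any of its descendants is conditioned on, so the collider stays closed — the path is blocked at N_7.
Since every path is blocked, d-separation holds.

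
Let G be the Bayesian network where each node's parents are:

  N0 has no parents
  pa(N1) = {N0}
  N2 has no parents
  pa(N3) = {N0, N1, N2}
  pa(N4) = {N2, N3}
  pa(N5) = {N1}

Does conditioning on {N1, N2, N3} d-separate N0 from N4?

4 paths connect N0 and N4; each must be blocked for d-separation to hold:
  1. N0 → N1 → N3 → N4 — N1:chain[blocks]; N3:chain[blocks] ⇒ blocked
  2. N0 → N1 → N3 ← N2 → N4 — N1:chain[blocks]; N3:collider[open]; N2:fork[blocks] ⇒ blocked
  3. N0 → N3 → N4 — N3:chain[blocks] ⇒ blocked
  4. N0 → N3 ← N2 → N4 — N3:collider[open]; N2:fork[blocks] ⇒ blocked
Since every path is blocked, d-separation holds.

Yes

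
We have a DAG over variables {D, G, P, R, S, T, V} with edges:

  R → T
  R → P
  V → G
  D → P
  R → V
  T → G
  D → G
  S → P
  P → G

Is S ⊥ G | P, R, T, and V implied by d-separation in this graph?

There are 4 undirected paths between S and G; checking each against the conditioning set {P, R, T, V}:
  1. S → P → G — P:chain[blocks] ⇒ blocked
  2. S → P ← R → V → G — P:collider[open]; R:fork[blocks]; V:chain[blocks] ⇒ blocked
  3. S → P ← R → T → G — P:collider[open]; R:fork[blocks]; T:chain[blocks] ⇒ blocked
  4. S → P ← D → G — P:collider[open]; D:fork[open] ⇒ active
At least one path is unblocked, so d-separation fails.

No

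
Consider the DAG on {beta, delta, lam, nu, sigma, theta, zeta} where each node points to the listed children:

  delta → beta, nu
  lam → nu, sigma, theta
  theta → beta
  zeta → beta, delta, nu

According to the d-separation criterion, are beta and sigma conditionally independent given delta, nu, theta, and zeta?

Yes

There are 5 undirected paths between beta and sigma; checking each against the conditioning set {delta, nu, theta, zeta}:
Path 1: beta ← theta ← lam → sigma
  theta is a chain here and theta is conditioned on, so the path is blocked at theta.
Path 2: beta ← zeta → nu ← lam → sigma
  zeta is a fork here and zeta is conditioned on, so the path is blocked at zeta.
Path 3: beta ← zeta → delta → nu ← lam → sigma
  zeta is a fork here and zeta is conditioned on, so the path is blocked at zeta.
Path 4: beta ← delta → nu ← lam → sigma
  delta is a fork here and delta is conditioned on, so the path is blocked at delta.
Path 5: beta ← delta ← zeta → nu ← lam → sigma
  delta is a chain here and delta is conditioned on, so the path is blocked at delta.
All paths are blocked; beta ⊥ sigma | {delta, nu, theta, zeta} holds.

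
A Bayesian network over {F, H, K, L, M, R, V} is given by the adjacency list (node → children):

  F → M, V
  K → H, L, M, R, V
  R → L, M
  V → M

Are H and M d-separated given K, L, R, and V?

Yes

There are 5 undirected paths between H and M; checking each against the conditioning set {K, L, R, V}:
Path 1: H ← K → M
  K is a fork here and K is conditioned on, so the path is blocked at K.
Path 2: H ← K → L ← R → M
  K is a fork here and K is conditioned on, so the path is blocked at K.
Path 3: H ← K → V → M
  K is a fork here and K is conditioned on, so the path is blocked at K.
Path 4: H ← K → V ← F → M
  K is a fork here and K is conditioned on, so the path is blocked at K.
Path 5: H ← K → R → M
  K is a fork here and K is conditioned on, so the path is blocked at K.
All paths are blocked; H ⊥ M | {K, L, R, V} holds.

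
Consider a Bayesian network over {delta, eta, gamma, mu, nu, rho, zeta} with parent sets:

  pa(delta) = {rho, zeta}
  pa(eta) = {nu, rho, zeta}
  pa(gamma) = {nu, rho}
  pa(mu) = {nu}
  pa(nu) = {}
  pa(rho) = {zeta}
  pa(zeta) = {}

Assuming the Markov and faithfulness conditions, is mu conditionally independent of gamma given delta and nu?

Yes — mu and gamma are d-separated given {delta, nu}.

Enumerating the 4 paths from mu to gamma and testing each for blocking by {delta, nu}:
  1. mu ← nu → gamma — nu:fork[blocks] ⇒ blocked
  2. mu ← nu → eta ← zeta → delta ← rho → gamma — nu:fork[blocks]; eta:collider[blocks]; zeta:fork[open]; delta:collider[open]; rho:fork[open] ⇒ blocked
  3. mu ← nu → eta ← zeta → rho → gamma — nu:fork[blocks]; eta:collider[blocks]; zeta:fork[open]; rho:chain[open] ⇒ blocked
  4. mu ← nu → eta ← rho → gamma — nu:fork[blocks]; eta:collider[blocks]; rho:fork[open] ⇒ blocked
Since every path is blocked, d-separation holds.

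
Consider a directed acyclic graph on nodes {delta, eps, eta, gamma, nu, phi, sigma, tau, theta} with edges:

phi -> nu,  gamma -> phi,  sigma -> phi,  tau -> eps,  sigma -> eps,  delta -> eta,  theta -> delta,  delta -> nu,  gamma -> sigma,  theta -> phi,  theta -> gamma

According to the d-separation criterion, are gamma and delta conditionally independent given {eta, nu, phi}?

Enumerating the 6 paths from gamma to delta and testing each for blocking by {eta, nu, phi}:
Path 1: gamma ← theta → delta
  theta is a fork and theta is not conditioned on — no node blocks this path, so it is active.
Path 2: gamma ← theta → phi → nu ← delta
  phi is a chain here and phi is conditioned on, so the path is blocked at phi.
Path 3: gamma → phi ← theta → delta
  phi is a collider and phi is conditioned on, which opens it; theta is a fork and theta is not conditioned on — no node blocks this path, so it is active.
Path 4: gamma → phi → nu ← delta
  phi is a chain here and phi is conditioned on, so the path is blocked at phi.
Path 5: gamma → sigma → phi ← theta → delta
  sigma is a chain and sigma is not conditioned on; phi is a collider and phi is conditioned on, which opens it; theta is a fork and theta is not conditioned on — no node blocks this path, so it is active.
Path 6: gamma → sigma → phi → nu ← delta
  phi is a chain here and phi is conditioned on, so the path is blocked at phi.
Since the path gamma ← theta → delta is active, gamma and delta are not d-separated given {eta, nu, phi}.

No — gamma and delta are not d-separated given {eta, nu, phi}.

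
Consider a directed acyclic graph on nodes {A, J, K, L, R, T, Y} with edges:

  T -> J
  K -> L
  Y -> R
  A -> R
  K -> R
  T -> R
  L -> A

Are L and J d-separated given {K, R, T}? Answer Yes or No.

Yes

2 paths connect L and J; each must be blocked for d-separation to hold:
  1. L ← K → R ← T → J — K:fork[blocks]; R:collider[open]; T:fork[blocks] ⇒ blocked
  2. L → A → R ← T → J — A:chain[open]; R:collider[open]; T:fork[blocks] ⇒ blocked
Every path is blocked, so L and J are d-separated given {K, R, T}.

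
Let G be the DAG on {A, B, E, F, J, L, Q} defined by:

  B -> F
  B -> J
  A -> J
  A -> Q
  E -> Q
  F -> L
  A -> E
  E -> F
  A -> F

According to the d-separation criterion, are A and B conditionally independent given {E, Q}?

Yes

There are 4 undirected paths between A and B; checking each against the conditioning set {E, Q}:
Path 1: A → J ← B
  J is a collider here and neither J nor any of its descendants is conditioned on, so the collider stays closed — the path is blocked at J.
Path 2: A → F ← B
  F is a collider here and neither F nor any of its descendants is conditioned on, so the collider stays closed — the path is blocked at F.
Path 3: A → Q ← E → F ← B
  E is a fork here and E is conditioned on, so the path is blocked at E.
Path 4: A → E → F ← B
  E is a chain here and E is conditioned on, so the path is blocked at E.
All paths are blocked; A ⊥ B | {E, Q} holds.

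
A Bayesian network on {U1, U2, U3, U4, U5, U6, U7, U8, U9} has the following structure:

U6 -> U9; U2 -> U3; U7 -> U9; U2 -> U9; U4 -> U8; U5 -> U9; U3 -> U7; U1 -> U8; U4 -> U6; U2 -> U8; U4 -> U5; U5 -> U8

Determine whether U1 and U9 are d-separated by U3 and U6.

6 paths connect U1 and U9; each must be blocked for d-separation to hold:
  1. U1 → U8 ← U2 → U3 → U7 → U9 — U8:collider[blocks]; U2:fork[open]; U3:chain[blocks]; U7:chain[open] ⇒ blocked
  2. U1 → U8 ← U2 → U9 — U8:collider[blocks]; U2:fork[open] ⇒ blocked
  3. U1 → U8 ← U4 → U6 → U9 — U8:collider[blocks]; U4:fork[open]; U6:chain[blocks] ⇒ blocked
  4. U1 → U8 ← U4 → U5 → U9 — U8:collider[blocks]; U4:fork[open]; U5:chain[open] ⇒ blocked
  5. U1 → U8 ← U5 ← U4 → U6 → U9 — U8:collider[blocks]; U5:chain[open]; U4:fork[open]; U6:chain[blocks] ⇒ blocked
  6. U1 → U8 ← U5 → U9 — U8:collider[blocks]; U5:fork[open] ⇒ blocked
All paths are blocked; U1 ⊥ U9 | {U3, U6} holds.

Yes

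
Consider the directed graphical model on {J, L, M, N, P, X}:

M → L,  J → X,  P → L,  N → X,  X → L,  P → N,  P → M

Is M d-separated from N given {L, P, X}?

Yes

We examine all 4 paths between M and N:
Path 1: M → L ← X ← N
  X is a chain here and X is conditioned on, so the path is blocked at X.
Path 2: M → L ← P → N
  P is a fork here and P is conditioned on, so the path is blocked at P.
Path 3: M ← P → L ← X ← N
  P is a fork here and P is conditioned on, so the path is blocked at P.
Path 4: M ← P → N
  P is a fork here and P is conditioned on, so the path is blocked at P.
Every path is blocked, so M and N are d-separated given {L, P, X}.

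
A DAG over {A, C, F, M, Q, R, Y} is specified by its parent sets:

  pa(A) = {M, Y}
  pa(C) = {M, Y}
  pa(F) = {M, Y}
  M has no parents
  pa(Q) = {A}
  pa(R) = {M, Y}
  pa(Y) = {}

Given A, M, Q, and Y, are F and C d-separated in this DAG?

Yes — F and C are d-separated given {A, M, Q, Y}.

Enumerating the 6 paths from F to C and testing each for blocking by {A, M, Q, Y}:
  1. F ← M → R ← Y → C — M:fork[blocks]; R:collider[blocks]; Y:fork[blocks] ⇒ blocked
  2. F ← M → A ← Y → C — M:fork[blocks]; A:collider[open]; Y:fork[blocks] ⇒ blocked
  3. F ← M → C — M:fork[blocks] ⇒ blocked
  4. F ← Y → R ← M → C — Y:fork[blocks]; R:collider[blocks]; M:fork[blocks] ⇒ blocked
  5. F ← Y → A ← M → C — Y:fork[blocks]; A:collider[open]; M:fork[blocks] ⇒ blocked
  6. F ← Y → C — Y:fork[blocks] ⇒ blocked
All paths are blocked; F ⊥ C | {A, M, Q, Y} holds.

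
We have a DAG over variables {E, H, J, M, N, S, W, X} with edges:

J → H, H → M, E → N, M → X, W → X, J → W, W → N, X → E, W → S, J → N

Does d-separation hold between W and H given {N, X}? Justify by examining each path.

We examine all 6 paths between W and H:
Path 1: W ← J → H
  J is a fork and J is not conditioned on — no node blocks this path, so it is active.
Path 2: W ← J → N ← E ← X ← M ← H
  X is a chain here and X is conditioned on, so the path is blocked at X.
Path 3: W → X → E → N ← J → H
  X is a chain here and X is conditioned on, so the path is blocked at X.
Path 4: W → X ← M ← H
  X is a collider and X is conditioned on, which opens it; M is a chain and M is not conditioned on — no node blocks this path, so it is active.
Path 5: W → N ← E ← X ← M ← H
  X is a chain here and X is conditioned on, so the path is blocked at X.
Path 6: W → N ← J → H
  N is a collider and N is conditioned on, which opens it; J is a fork and J is not conditioned on — no node blocks this path, so it is active.
Because an active path exists, W and H are not d-separated.

No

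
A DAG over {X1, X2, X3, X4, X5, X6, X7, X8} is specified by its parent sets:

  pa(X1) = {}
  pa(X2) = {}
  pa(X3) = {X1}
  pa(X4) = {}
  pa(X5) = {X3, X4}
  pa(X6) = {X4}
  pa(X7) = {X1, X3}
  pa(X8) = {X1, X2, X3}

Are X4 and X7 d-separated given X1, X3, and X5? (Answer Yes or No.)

We examine all 3 paths between X4 and X7:
Path 1: X4 → X5 ← X3 ← X1 → X7
  X3 is a chain here and X3 is conditioned on, so the path is blocked at X3.
Path 2: X4 → X5 ← X3 → X8 ← X1 → X7
  X3 is a fork here and X3 is conditioned on, so the path is blocked at X3.
Path 3: X4 → X5 ← X3 → X7
  X3 is a fork here and X3 is conditioned on, so the path is blocked at X3.
All paths are blocked; X4 ⊥ X7 | {X1, X3, X5} holds.

Yes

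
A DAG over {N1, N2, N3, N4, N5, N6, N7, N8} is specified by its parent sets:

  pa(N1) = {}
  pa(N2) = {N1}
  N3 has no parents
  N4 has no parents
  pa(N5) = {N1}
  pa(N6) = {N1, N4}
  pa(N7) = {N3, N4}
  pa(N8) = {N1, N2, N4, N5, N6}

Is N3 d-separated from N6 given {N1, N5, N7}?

There are 5 undirected paths between N3 and N6; checking each against the conditioning set {N1, N5, N7}:
  1. N3 → N7 ← N4 → N8 ← N1 → N6 — N7:collider[open]; N4:fork[open]; N8:collider[blocks]; N1:fork[blocks] ⇒ blocked
  2. N3 → N7 ← N4 → N8 ← N6 — N7:collider[open]; N4:fork[open]; N8:collider[blocks] ⇒ blocked
  3. N3 → N7 ← N4 → N8 ← N2 ← N1 → N6 — N7:collider[open]; N4:fork[open]; N8:collider[blocks]; N2:chain[open]; N1:fork[blocks] ⇒ blocked
  4. N3 → N7 ← N4 → N8 ← N5 ← N1 → N6 — N7:collider[open]; N4:fork[open]; N8:collider[blocks]; N5:chain[blocks]; N1:fork[blocks] ⇒ blocked
  5. N3 → N7 ← N4 → N6 — N7:collider[open]; N4:fork[open] ⇒ active
At least one path is unblocked, so d-separation fails.

No — N3 and N6 are not d-separated given {N1, N5, N7}.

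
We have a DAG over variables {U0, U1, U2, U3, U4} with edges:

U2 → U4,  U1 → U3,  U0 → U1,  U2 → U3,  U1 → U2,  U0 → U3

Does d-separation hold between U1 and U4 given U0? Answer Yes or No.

No — U1 and U4 are not d-separated given {U0}.

3 paths connect U1 and U4; each must be blocked for d-separation to hold:
  1. U1 → U2 → U4 — U2:chain[open] ⇒ active
  2. U1 → U3 ← U2 → U4 — U3:collider[blocks]; U2:fork[open] ⇒ blocked
  3. U1 ← U0 → U3 ← U2 → U4 — U0:fork[blocks]; U3:collider[blocks]; U2:fork[open] ⇒ blocked
Since the path U1 → U2 → U4 is active, U1 and U4 are not d-separated given {U0}.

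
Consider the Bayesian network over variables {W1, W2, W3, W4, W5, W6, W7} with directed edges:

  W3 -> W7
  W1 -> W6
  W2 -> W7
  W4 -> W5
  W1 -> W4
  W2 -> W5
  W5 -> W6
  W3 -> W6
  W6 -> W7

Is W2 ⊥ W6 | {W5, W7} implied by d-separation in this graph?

4 paths connect W2 and W6; each must be blocked for d-separation to hold:
Path 1: W2 → W7 ← W3 → W6
  W7 is a collider and W7 is conditioned on, which opens it; W3 is a fork and W3 is not conditioned on — no node blocks this path, so it is active.
Path 2: W2 → W7 ← W6
  W7 is a collider and W7 is conditioned on, which opens it — no node blocks this path, so it is active.
Path 3: W2 → W5 → W6
  W5 is a chain here and W5 is conditioned on, so the path is blocked at W5.
Path 4: W2 → W5 ← W4 ← W1 → W6
  W5 is a collider and W5 is conditioned on, which opens it; W4 is a chain and W4 is not conditioned on; W1 is a fork and W1 is not conditioned on — no node blocks this path, so it is active.
At least one path is unblocked, so d-separation fails.

No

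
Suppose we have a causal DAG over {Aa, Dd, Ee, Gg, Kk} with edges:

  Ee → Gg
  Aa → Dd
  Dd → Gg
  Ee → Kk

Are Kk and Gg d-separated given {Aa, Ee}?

Yes — Kk and Gg are d-separated given {Aa, Ee}.

There is one path between Kk and Gg:
  1. Kk ← Ee → Gg — Ee:fork[blocks] ⇒ blocked
All paths are blocked; Kk ⊥ Gg | {Aa, Ee} holds.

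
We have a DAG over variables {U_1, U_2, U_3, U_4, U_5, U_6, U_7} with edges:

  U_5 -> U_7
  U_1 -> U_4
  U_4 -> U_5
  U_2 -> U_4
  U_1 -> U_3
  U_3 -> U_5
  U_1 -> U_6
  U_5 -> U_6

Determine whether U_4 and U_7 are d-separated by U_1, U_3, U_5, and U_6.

We examine all 3 paths between U_4 and U_7:
Path 1: U_4 → U_5 → U_7
  U_5 is a chain here and U_5 is conditioned on, so the path is blocked at U_5.
Path 2: U_4 ← U_1 → U_3 → U_5 → U_7
  U_1 is a fork here and U_1 is conditioned on, so the path is blocked at U_1.
Path 3: U_4 ← U_1 → U_6 ← U_5 → U_7
  U_1 is a fork here and U_1 is conditioned on, so the path is blocked at U_1.
All paths are blocked; U_4 ⊥ U_7 | {U_1, U_3, U_5, U_6} holds.

Yes — U_4 and U_7 are d-separated given {U_1, U_3, U_5, U_6}.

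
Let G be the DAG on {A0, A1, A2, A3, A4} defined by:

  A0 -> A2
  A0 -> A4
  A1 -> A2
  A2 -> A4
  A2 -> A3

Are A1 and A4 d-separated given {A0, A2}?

We examine all 2 paths between A1 and A4:
Path 1: A1 → A2 → A4
  A2 is a chain here and A2 is conditioned on, so the path is blocked at A2.
Path 2: A1 → A2 ← A0 → A4
  A0 is a fork here and A0 is conditioned on, so the path is blocked at A0.
Every path is blocked, so A1 and A4 are d-separated given {A0, A2}.

Yes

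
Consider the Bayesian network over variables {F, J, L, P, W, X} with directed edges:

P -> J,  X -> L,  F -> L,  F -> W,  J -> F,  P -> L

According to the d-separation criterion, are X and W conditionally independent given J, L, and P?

There are 2 undirected paths between X and W; checking each against the conditioning set {J, L, P}:
Path 1: X → L ← F → W
  L is a collider and L is conditioned on, which opens it; F is a fork and F is not conditioned on — no node blocks this path, so it is active.
Path 2: X → L ← P → J → F → W
  P is a fork here and P is conditioned on, so the path is blocked at P.
At least one path is unblocked, so d-separation fails.

No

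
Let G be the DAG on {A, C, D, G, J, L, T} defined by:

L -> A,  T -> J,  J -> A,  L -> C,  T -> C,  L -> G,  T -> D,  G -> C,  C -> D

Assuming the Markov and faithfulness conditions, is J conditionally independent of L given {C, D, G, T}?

Yes

There are 5 undirected paths between J and L; checking each against the conditioning set {C, D, G, T}:
Path 1: J ← T → C ← G ← L
  T is a fork here and T is conditioned on, so the path is blocked at T.
Path 2: J ← T → C ← L
  T is a fork here and T is conditioned on, so the path is blocked at T.
Path 3: J ← T → D ← C ← G ← L
  T is a fork here and T is conditioned on, so the path is blocked at T.
Path 4: J ← T → D ← C ← L
  T is a fork here and T is conditioned on, so the path is blocked at T.
Path 5: J → A ← L
  A is a collider here and neither A nor any of its descendants is conditioned on, so the collider stays closed — the path is blocked at A.
All paths are blocked; J ⊥ L | {C, D, G, T} holds.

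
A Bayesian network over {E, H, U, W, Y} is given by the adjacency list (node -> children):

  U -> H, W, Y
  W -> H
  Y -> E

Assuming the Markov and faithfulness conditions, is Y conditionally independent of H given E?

2 paths connect Y and H; each must be blocked for d-separation to hold:
Path 1: Y ← U → W → H
  U is a fork and U is not conditioned on; W is a chain and W is not conditioned on — no node blocks this path, so it is active.
Path 2: Y ← U → H
  U is a fork and U is not conditioned on — no node blocks this path, so it is active.
At least one path is unblocked, so d-separation fails.

No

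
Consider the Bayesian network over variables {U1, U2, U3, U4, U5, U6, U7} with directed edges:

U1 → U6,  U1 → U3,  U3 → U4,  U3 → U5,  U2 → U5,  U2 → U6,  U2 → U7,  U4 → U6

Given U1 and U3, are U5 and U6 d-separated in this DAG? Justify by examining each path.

Enumerating the 3 paths from U5 to U6 and testing each for blocking by {U1, U3}:
  1. U5 ← U3 → U4 → U6 — U3:fork[blocks]; U4:chain[open] ⇒ blocked
  2. U5 ← U3 ← U1 → U6 — U3:chain[blocks]; U1:fork[blocks] ⇒ blocked
  3. U5 ← U2 → U6 — U2:fork[open] ⇒ active
Because an active path exists, U5 and U6 are not d-separated.

No — U5 and U6 are not d-separated given {U1, U3}.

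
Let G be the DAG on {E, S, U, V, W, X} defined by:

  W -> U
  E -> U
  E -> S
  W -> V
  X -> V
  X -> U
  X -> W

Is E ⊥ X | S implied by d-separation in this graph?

There are 3 undirected paths between E and X; checking each against the conditioning set {S}:
  1. E → U ← W → V ← X — U:collider[blocks]; W:fork[open]; V:collider[blocks] ⇒ blocked
  2. E → U ← W ← X — U:collider[blocks]; W:chain[open] ⇒ blocked
  3. E → U ← X — U:collider[blocks] ⇒ blocked
Every path is blocked, so E and X are d-separated given {S}.

Yes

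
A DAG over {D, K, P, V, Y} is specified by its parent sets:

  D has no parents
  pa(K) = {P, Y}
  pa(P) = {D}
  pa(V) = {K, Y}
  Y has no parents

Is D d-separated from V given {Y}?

We examine all 2 paths between D and V:
  1. D → P → K ← Y → V — P:chain[open]; K:collider[blocks]; Y:fork[blocks] ⇒ blocked
  2. D → P → K → V — P:chain[open]; K:chain[open] ⇒ active
At least one path is unblocked, so d-separation fails.

No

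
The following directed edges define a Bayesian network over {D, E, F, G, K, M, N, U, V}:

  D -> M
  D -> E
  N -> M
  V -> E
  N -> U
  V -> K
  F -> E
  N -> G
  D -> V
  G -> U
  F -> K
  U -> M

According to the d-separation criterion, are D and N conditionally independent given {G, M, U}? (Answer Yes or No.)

Enumerating the 3 paths from D to N and testing each for blocking by {G, M, U}:
Path 1: D → M ← U ← G ← N
  U is a chain here and U is conditioned on, so the path is blocked at U.
Path 2: D → M ← U ← N
  U is a chain here and U is conditioned on, so the path is blocked at U.
Path 3: D → M ← N
  M is a collider and M is conditioned on, which opens it — no node blocks this path, so it is active.
Since the path D → M ← N is active, D and N are not d-separated given {G, M, U}.

No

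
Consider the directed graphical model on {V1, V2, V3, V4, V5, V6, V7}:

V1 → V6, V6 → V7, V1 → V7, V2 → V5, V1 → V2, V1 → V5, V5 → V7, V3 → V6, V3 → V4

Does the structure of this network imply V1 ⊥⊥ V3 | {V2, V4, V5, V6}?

There are 4 undirected paths between V1 and V3; checking each against the conditioning set {V2, V4, V5, V6}:
Path 1: V1 → V6 ← V3
  V6 is a collider and V6 is conditioned on, which opens it — no node blocks this path, so it is active.
Path 2: V1 → V2 → V5 → V7 ← V6 ← V3
  V2 is a chain here and V2 is conditioned on, so the path is blocked at V2.
Path 3: V1 → V5 → V7 ← V6 ← V3
  V5 is a chain here and V5 is conditioned on, so the path is blocked at V5.
Path 4: V1 → V7 ← V6 ← V3
  V7 is a collider here and neither V7 nor any of its descendants is conditioned on, so the collider stays closed — the path is blocked at V7.
Because an active path exists, V1 and V3 are not d-separated.

No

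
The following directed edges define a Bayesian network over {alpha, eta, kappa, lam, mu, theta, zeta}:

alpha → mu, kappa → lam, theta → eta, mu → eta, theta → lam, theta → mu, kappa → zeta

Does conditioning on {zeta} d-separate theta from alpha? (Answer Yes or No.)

Yes — theta and alpha are d-separated given {zeta}.

We examine all 2 paths between theta and alpha:
Path 1: theta → eta ← mu ← alpha
  eta is a collider here and neither eta nor any of its descendants is conditioned on, so the collider stays closed — the path is blocked at eta.
Path 2: theta → mu ← alpha
  mu is a collider here and neither mu nor any of its descendants is conditioned on, so the collider stays closed — the path is blocked at mu.
Every path is blocked, so theta and alpha are d-separated given {zeta}.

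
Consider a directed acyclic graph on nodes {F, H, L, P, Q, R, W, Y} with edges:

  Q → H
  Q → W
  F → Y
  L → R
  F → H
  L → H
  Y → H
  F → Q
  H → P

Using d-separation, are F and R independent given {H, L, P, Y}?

3 paths connect F and R; each must be blocked for d-separation to hold:
  1. F → Q → H ← L → R — Q:chain[open]; H:collider[open]; L:fork[blocks] ⇒ blocked
  2. F → Y → H ← L → R — Y:chain[blocks]; H:collider[open]; L:fork[blocks] ⇒ blocked
  3. F → H ← L → R — H:collider[open]; L:fork[blocks] ⇒ blocked
All paths are blocked; F ⊥ R | {H, L, P, Y} holds.

Yes — F and R are d-separated given {H, L, P, Y}.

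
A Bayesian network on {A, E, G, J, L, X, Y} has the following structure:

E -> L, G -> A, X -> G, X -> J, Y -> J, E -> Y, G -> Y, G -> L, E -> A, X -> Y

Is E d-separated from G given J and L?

No — E and G are not d-separated given {J, L}.

Enumerating the 5 paths from E to G and testing each for blocking by {J, L}:
Path 1: E → A ← G
  A is a collider here and neither A nor any of its descendants is conditioned on, so the collider stays closed — the path is blocked at A.
Path 2: E → Y ← G
  Y is a collider and its descendant J is conditioned on, which opens it — no node blocks this path, so it is active.
Path 3: E → Y ← X → G
  Y is a collider and its descendant J is conditioned on, which opens it; X is a fork and X is not conditioned on — no node blocks this path, so it is active.
Path 4: E → Y → J ← X → G
  Y is a chain and Y is not conditioned on; J is a collider and J is conditioned on, which opens it; X is a fork and X is not conditioned on — no node blocks this path, so it is active.
Path 5: E → L ← G
  L is a collider and L is conditioned on, which opens it — no node blocks this path, so it is active.
Since the path E → Y ← G is active, E and G are not d-separated given {J, L}.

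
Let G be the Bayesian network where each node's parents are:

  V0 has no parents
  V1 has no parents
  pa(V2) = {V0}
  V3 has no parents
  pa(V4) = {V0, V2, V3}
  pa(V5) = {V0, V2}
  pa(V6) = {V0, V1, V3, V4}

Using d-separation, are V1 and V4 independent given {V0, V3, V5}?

Enumerating the 5 paths from V1 to V4 and testing each for blocking by {V0, V3, V5}:
Path 1: V1 → V6 ← V4
  V6 is a collider here and neither V6 nor any of its descendants is conditioned on, so the collider stays closed — the path is blocked at V6.
Path 2: V1 → V6 ← V0 → V4
  V6 is a collider here and neither V6 nor any of its descendants is conditioned on, so the collider stays closed — the path is blocked at V6.
Path 3: V1 → V6 ← V0 → V2 → V4
  V6 is a collider here and neither V6 nor any of its descendants is conditioned on, so the collider stays closed — the path is blocked at V6.
Path 4: V1 → V6 ← V0 → V5 ← V2 → V4
  V6 is a collider here and neither V6 nor any of its descendants is conditioned on, so the collider stays closed — the path is blocked at V6.
Path 5: V1 → V6 ← V3 → V4
  V6 is a collider here and neither V6 nor any of its descendants is conditioned on, so the collider stays closed — the path is blocked at V6.
Every path is blocked, so V1 and V4 are d-separated given {V0, V3, V5}.

Yes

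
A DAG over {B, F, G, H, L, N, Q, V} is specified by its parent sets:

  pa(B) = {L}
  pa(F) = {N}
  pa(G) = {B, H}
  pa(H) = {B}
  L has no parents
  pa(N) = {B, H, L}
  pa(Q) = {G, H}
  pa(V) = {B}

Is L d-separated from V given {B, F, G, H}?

There are 5 undirected paths between L and V; checking each against the conditioning set {B, F, G, H}:
Path 1: L → N ← H → G ← B → V
  H is a fork here and H is conditioned on, so the path is blocked at H.
Path 2: L → N ← H ← B → V
  H is a chain here and H is conditioned on, so the path is blocked at H.
Path 3: L → N ← H → Q ← G ← B → V
  H is a fork here and H is conditioned on, so the path is blocked at H.
Path 4: L → N ← B → V
  B is a fork here and B is conditioned on, so the path is blocked at B.
Path 5: L → B → V
  B is a chain here and B is conditioned on, so the path is blocked at B.
Every path is blocked, so L and V are d-separated given {B, F, G, H}.

Yes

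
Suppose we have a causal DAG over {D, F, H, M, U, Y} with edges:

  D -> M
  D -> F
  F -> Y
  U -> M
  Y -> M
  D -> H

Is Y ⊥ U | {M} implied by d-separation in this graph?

We examine all 2 paths between Y and U:
Path 1: Y ← F ← D → M ← U
  F is a chain and F is not conditioned on; D is a fork and D is not conditioned on; M is a collider and M is conditioned on, which opens it — no node blocks this path, so it is active.
Path 2: Y → M ← U
  M is a collider and M is conditioned on, which opens it — no node blocks this path, so it is active.
Since the path Y ← F ← D → M ← U is active, Y and U are not d-separated given {M}.

No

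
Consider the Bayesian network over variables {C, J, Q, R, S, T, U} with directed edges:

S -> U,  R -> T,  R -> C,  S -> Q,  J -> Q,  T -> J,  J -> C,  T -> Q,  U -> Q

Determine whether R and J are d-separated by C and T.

No — R and J are not d-separated given {C, T}.

There are 3 undirected paths between R and J; checking each against the conditioning set {C, T}:
Path 1: R → C ← J
  C is a collider and C is conditioned on, which opens it — no node blocks this path, so it is active.
Path 2: R → T → Q ← J
  T is a chain here and T is conditioned on, so the path is blocked at T.
Path 3: R → T → J
  T is a chain here and T is conditioned on, so the path is blocked at T.
Because an active path exists, R and J are not d-separated.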